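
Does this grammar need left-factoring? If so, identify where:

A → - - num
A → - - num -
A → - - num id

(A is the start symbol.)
Left-factoring is needed when two productions for the same non-terminal
share a common prefix on the right-hand side.

Productions for A:
  A → - - num
  A → - - num -
  A → - - num id

Found common prefix '- - num' in productions for A

Answer: Yes, A has productions with common prefix '- - num'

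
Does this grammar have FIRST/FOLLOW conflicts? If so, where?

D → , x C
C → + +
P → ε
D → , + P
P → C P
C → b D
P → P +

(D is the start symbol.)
Yes. P → C P with FOLLOW(P) on { '+', 'b' }; P → P '+' with FOLLOW(P) on { '+', 'b' }

Nullable non-terminals: P.
FIRST sets used below: FIRST(C) = { '+', 'b' }, FIRST(P) = { '+', 'b', ε }

P: nullable alternative(s) P → ε; FOLLOW(P) = { $, '+', 'b' }
  P → ε: FIRST \ {ε} = { } — this is the only nullable alternative, skip
  P → C P: FIRST \ {ε} = { '+', 'b' } — overlaps FOLLOW(P) on { '+', 'b' }: CONFLICT
  P → P +: FIRST \ {ε} = { '+', 'b' } — overlaps FOLLOW(P) on { '+', 'b' }: CONFLICT

C, D have no nullable alternative, so no FIRST/FOLLOW check is needed there.

So the grammar has 2 FIRST/FOLLOW conflicts (marked CONFLICT above).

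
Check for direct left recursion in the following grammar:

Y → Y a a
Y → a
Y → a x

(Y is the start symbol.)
Yes, Y is left-recursive

Direct left recursion occurs when N → N α for some non-terminal N (the right-hand side begins with the left-hand side itself).

Y → Y a a: LEFT RECURSIVE (starts with Y)
Y → a: starts with a
Y → a x: starts with a

The grammar has direct left recursion on: Y.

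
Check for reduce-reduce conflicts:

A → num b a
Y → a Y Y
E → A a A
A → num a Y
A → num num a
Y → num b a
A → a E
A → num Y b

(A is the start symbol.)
Augment with A' → A and build the canonical LR(0) collection (I0 = CLOSURE({[A' → . A]}), then GOTO on every symbol after a dot until no new states appear). It has 22 states:
  I0: { [A → . a E], [A → . num Y b], [A → . num a Y], [A → . num b a], [A → . num num a], [A' → . A] }  — shift
  I1: { [A' → A .] }  — accept
  I2: { [A → . a E], [A → . num Y b], [A → . num a Y], [A → . num b a], [A → . num num a], [A → a . E], [E → . A a A] }  — shift
  I3: { [A → num . Y b], [A → num . a Y], [A → num . b a], [A → num . num a], [Y → . a Y Y], [Y → . num b a] }  — shift
  I4: { [A → num Y . b] }  — shift
  I5: { [A → num a . Y], [Y → . a Y Y], [Y → . num b a], [Y → a . Y Y] }  — shift
  I6: { [A → num b . a] }  — shift
  I7: { [A → num num . a], [Y → num . b a] }  — shift
  I8: { [A → num num a .] }  — reduce
  I9: { [Y → num b . a] }  — shift
  I10: { [Y → num b a .] }  — reduce
  I11: { [A → num b a .] }  — reduce
  I12: { [A → num a Y .], [Y → . a Y Y], [Y → . num b a], [Y → a Y . Y] }  — shift, reduce
  I13: { [Y → . a Y Y], [Y → . num b a], [Y → a . Y Y] }  — shift
  I14: { [Y → num . b a] }  — shift
  I15: { [Y → . a Y Y], [Y → . num b a], [Y → a Y . Y] }  — shift
  I16: { [Y → a Y Y .] }  — reduce
  I17: { [A → num Y b .] }  — reduce
  I18: { [E → A . a A] }  — shift
  I19: { [A → a E .] }  — reduce
  I20: { [A → . a E], [A → . num Y b], [A → . num a Y], [A → . num b a], [A → . num num a], [E → A a . A] }  — shift
  I21: { [E → A a A .] }  — reduce

No state contains more than one complete item.

Answer: No reduce-reduce conflicts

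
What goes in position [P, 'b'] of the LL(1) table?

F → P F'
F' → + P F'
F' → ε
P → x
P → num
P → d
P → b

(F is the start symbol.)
P → b

To find M[P, 'b'], we find productions for P where 'b' is in the predict set (PREDICT(N → α) = (FIRST(α) \ {ε}) ∪ (FOLLOW(N) if α ⇒* ε)).

P → x: PREDICT = { 'x' }
P → num: PREDICT = { 'num' }
P → d: PREDICT = { 'd' }
P → b: PREDICT = { 'b' }
  'b' is in predict set, so this production goes in M[P, 'b']

M[P, 'b'] = P → b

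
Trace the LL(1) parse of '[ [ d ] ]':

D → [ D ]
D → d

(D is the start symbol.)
LL(1) parsing maintains a stack (initially the start symbol over $) and the input. At each step: if the stack top is a terminal, match it against the current input token; if it is a non-terminal N, replace it with the RHS of M[N, lookahead] (the unique production whose predict set contains the lookahead).

Stack is shown with the top on the left.

Stack      Input        Action
------------------------------
D $        [ [ d ] ] $  output D → [ D ]
[ D ] $    [ [ d ] ] $  match '['
D ] $      [ d ] ] $    output D → [ D ]
[ D ] ] $  [ d ] ] $    match '['
D ] ] $    d ] ] $      output D → d
d ] ] $    d ] ] $      match 'd'
] ] $      ] ] $        match ']'
] $        ] $          match ']'
$          $            accept

The string is accepted.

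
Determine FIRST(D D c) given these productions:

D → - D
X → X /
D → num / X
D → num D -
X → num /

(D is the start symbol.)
FIRST sets of the non-terminals involved (from the grammar, by fixed-point iteration):
  FIRST(D) = { '-', 'num' }

To compute FIRST(D D c), process the symbols left to right:
Symbol D is a non-terminal. Add FIRST(D) \ {ε} = { '-', 'num' }
D is not nullable (ε ∉ FIRST(D)), so stop here.
FIRST(D D c) = { '-', 'num' }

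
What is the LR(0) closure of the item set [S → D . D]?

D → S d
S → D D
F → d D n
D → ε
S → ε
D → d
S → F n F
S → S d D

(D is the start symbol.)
To compute CLOSURE, for each item [A → α.Bβ] where B is a non-terminal, add [B → .γ] for all productions B → γ; repeat for the newly added items until nothing changes.

Start with: [S → D . D]
  [S → D . D] has the dot before D: add [D → . S d], [D → .], [D → . d]
  [D → . S d] has the dot before S: add [S → . D D], [S → .], [S → . F n F], [S → . S d D]
  [S → . F n F] has the dot before F: add [F → . d D n]
No further items can be added.

CLOSURE = { [D → . S d], [D → . d], [D → .], [F → . d D n], [S → . D D], [S → . F n F], [S → . S d D], [S → .], [S → D . D] }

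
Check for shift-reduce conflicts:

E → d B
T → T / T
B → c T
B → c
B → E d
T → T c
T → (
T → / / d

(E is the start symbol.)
A shift-reduce conflict occurs when an LR(0) state has both:
  - a complete (reduce) item [A → α .] (dot at the end), and
  - a shift item [B → β . c γ] (dot before a terminal).

Augment with E' → E and build the canonical LR(0) collection (I0 = CLOSURE({[E' → . E]}), then GOTO on every symbol after a dot until no new states appear). It has 15 states:
  I0: { [E → . d B], [E' → . E] }  — shift
  I1: { [E' → E .] }  — accept
  I2: { [B → . E d], [B → . c T], [B → . c], [E → . d B], [E → d . B] }  — shift
  I3: { [E → d B .] }  — reduce
  I4: { [B → E . d] }  — shift
  I5: { [B → c . T], [B → c .], [T → . (], [T → . / / d], [T → . T / T], [T → . T c] }  — shift, reduce
  I6: { [T → ( .] }  — reduce
  I7: { [T → / . / d] }  — shift
  I8: { [B → c T .], [T → T . / T], [T → T . c] }  — shift, reduce
  I9: { [T → . (], [T → . / / d], [T → . T / T], [T → . T c], [T → T / . T] }  — shift
  I10: { [T → T c .] }  — reduce
  I11: { [T → T . / T], [T → T . c], [T → T / T .] }  — shift, reduce
  I12: { [T → / / . d] }  — shift
  I13: { [T → / / d .] }  — reduce
  I14: { [B → E d .] }  — reduce

I5 contains reduce item [B → c .] and shift items [T → . (], [T → . / / d] — shift-reduce conflict.
I8 contains reduce item [B → c T .] and shift items [T → T . / T], [T → T . c] — shift-reduce conflict.
I11 contains reduce item [T → T / T .] and shift items [T → T . / T], [T → T . c] — shift-reduce conflict.

Answer: Yes — I5: [B → c .] vs [T → . (]; I8: [B → c T .] vs [T → T . / T]; I11: [T → T / T .] vs [T → T . / T]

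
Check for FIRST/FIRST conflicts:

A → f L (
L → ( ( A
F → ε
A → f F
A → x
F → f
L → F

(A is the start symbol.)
A FIRST/FIRST conflict occurs when two productions N → α and N → β for the same non-terminal have FIRST(α) ∩ FIRST(β) ≠ ∅ (with ε ∈ FIRST of a nullable right-hand side, so two nullable alternatives also conflict).

FIRST sets of the non-terminals at (or reachable through a nullable prefix from) the front of some alternative:
  FIRST(F) = { 'f', ε }

Productions for A:
  A → f L (: FIRST = { 'f' }
  A → f F: FIRST = { 'f' }
  A → x: FIRST = { 'x' }
Productions for L:
  L → ( ( A: FIRST = { '(' }
  L → F: FIRST = { 'f', ε }
Productions for F:
  F → ε: FIRST = { ε }
  F → f: FIRST = { 'f' }

Conflict for A: A → f L ( and A → f F
  Overlap: { 'f' }

Answer: Yes. A → f L '(' / A → f F on { 'f' }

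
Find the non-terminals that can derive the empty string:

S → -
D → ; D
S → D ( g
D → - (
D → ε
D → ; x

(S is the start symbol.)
{ 'D' }

A non-terminal is nullable if it can derive ε (the empty string): either it has an ε-production, or it has a production whose right-hand side consists entirely of nullable non-terminals.

ε-productions: D → ε
So D is immediately nullable.
No further non-terminal can be added: every production for the remaining non-terminals contains a terminal or a non-nullable non-terminal.
Nullable = { 'D' }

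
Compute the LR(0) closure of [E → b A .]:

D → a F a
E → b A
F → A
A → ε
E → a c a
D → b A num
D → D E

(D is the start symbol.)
{ [E → b A .] }

To compute CLOSURE, for each item [A → α.Bβ] where B is a non-terminal, add [B → .γ] for all productions B → γ; repeat for the newly added items until nothing changes.

Start with: [E → b A .]
The dot is at the end, so nothing is added.

CLOSURE = { [E → b A .] }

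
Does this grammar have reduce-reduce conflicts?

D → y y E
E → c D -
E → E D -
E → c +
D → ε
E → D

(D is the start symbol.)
Yes — I5: [D → .] vs [D → y y E .]

A reduce-reduce conflict occurs when an LR(0) state has two complete items [A → α .] and [B → β .] — both call for a reduction, and with no lookahead the parser cannot choose between them.

Augment with D' → D and build the canonical LR(0) collection (I0 = CLOSURE({[D' → . D]}), then GOTO on every symbol after a dot until no new states appear). It has 12 states:
  I0: { [D → . y y E], [D → .], [D' → . D] }  — shift, reduce
  I1: { [D' → D .] }  — accept
  I2: { [D → y . y E] }  — shift
  I3: { [D → . y y E], [D → .], [D → y y . E], [E → . D], [E → . E D -], [E → . c +], [E → . c D -] }  — shift, reduce
  I4: { [E → D .] }  — reduce
  I5: { [D → . y y E], [D → .], [D → y y E .], [E → E . D -] }  — shift, 2 reduces
  I6: { [D → . y y E], [D → .], [E → c . +], [E → c . D -] }  — shift, reduce
  I7: { [E → c + .] }  — reduce
  I8: { [E → c D . -] }  — shift
  I9: { [E → c D - .] }  — reduce
  I10: { [E → E D . -] }  — shift
  I11: { [E → E D - .] }  — reduce

I5 contains complete items [D → .], [D → y y E .] — reduce-reduce conflict.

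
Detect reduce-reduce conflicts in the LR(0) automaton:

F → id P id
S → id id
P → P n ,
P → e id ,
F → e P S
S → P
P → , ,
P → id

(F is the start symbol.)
No reduce-reduce conflicts

Augment with F' → F and build the canonical LR(0) collection (I0 = CLOSURE({[F' → . F]}), then GOTO on every symbol after a dot until no new states appear). It has 19 states:
  I0: { [F → . e P S], [F → . id P id], [F' → . F] }  — shift
  I1: { [F' → F .] }  — accept
  I2: { [F → e . P S], [P → . , ,], [P → . P n ,], [P → . e id ,], [P → . id] }  — shift
  I3: { [F → id . P id], [P → . , ,], [P → . P n ,], [P → . e id ,], [P → . id] }  — shift
  I4: { [P → , . ,] }  — shift
  I5: { [F → id P . id], [P → P . n ,] }  — shift
  I6: { [P → e . id ,] }  — shift
  I7: { [P → id .] }  — reduce
  I8: { [P → e id . ,] }  — shift
  I9: { [P → e id , .] }  — reduce
  I10: { [F → id P id .] }  — reduce
  I11: { [P → P n . ,] }  — shift
  I12: { [P → P n , .] }  — reduce
  I13: { [P → , , .] }  — reduce
  I14: { [F → e P . S], [P → . , ,], [P → . P n ,], [P → . e id ,], [P → . id], [P → P . n ,], [S → . P], [S → . id id] }  — shift
  I15: { [P → P . n ,], [S → P .] }  — shift, reduce
  I16: { [F → e P S .] }  — reduce
  I17: { [P → id .], [S → id . id] }  — shift, reduce
  I18: { [S → id id .] }  — reduce

No state contains more than one complete item.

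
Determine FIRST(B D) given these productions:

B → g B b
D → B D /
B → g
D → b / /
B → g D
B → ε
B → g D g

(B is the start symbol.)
FIRST sets of the non-terminals involved (from the grammar, by fixed-point iteration):
  FIRST(B) = { 'g', ε }
  FIRST(D) = { 'b', 'g' }

To compute FIRST(B D), process the symbols left to right:
Symbol B is a non-terminal. Add FIRST(B) \ {ε} = { 'g' }
B is nullable (ε ∈ FIRST(B)), continue to the next symbol.
Symbol D is a non-terminal. Add FIRST(D) \ {ε} = { 'b', 'g' }
D is not nullable (ε ∉ FIRST(D)), so stop here.
FIRST(B D) = { 'b', 'g' }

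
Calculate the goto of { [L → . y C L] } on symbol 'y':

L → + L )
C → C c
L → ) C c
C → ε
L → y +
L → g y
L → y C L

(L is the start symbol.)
GOTO(I, 'y') = CLOSURE({ [A → αX.β] : [A → α.Xβ] ∈ I, X = 'y' })

Items with dot before 'y', with the dot advanced:
  [L → . y C L] → [L → y . C L]
Closure of the advanced items:
  [L → y . C L] has the dot before C: add [C → . C c], [C → .]

GOTO = { [C → . C c], [C → .], [L → y . C L] }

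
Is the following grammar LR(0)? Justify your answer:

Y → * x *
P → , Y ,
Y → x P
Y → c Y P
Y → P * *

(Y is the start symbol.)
Yes, the grammar is LR(0)

A grammar is LR(0) if no state in the canonical LR(0) collection has:
  - both a shift item (dot before a terminal) and a complete item (shift-reduce conflict), or
  - two or more complete items (reduce-reduce conflict; the accept item [Y' → Y .] counts as a complete item here).

Augment with Y' → Y and build the canonical LR(0) collection (I0 = CLOSURE({[Y' → . Y]}), then GOTO on every symbol after a dot until no new states appear). It has 16 states:
  I0: { [P → . , Y ,], [Y → . * x *], [Y → . P * *], [Y → . c Y P], [Y → . x P], [Y' → . Y] }  — shift
  I1: { [Y → * . x *] }  — shift
  I2: { [P → , . Y ,], [P → . , Y ,], [Y → . * x *], [Y → . P * *], [Y → . c Y P], [Y → . x P] }  — shift
  I3: { [Y → P . * *] }  — shift
  I4: { [Y' → Y .] }  — accept
  I5: { [P → . , Y ,], [Y → . * x *], [Y → . P * *], [Y → . c Y P], [Y → . x P], [Y → c . Y P] }  — shift
  I6: { [P → . , Y ,], [Y → x . P] }  — shift
  I7: { [Y → x P .] }  — reduce
  I8: { [P → . , Y ,], [Y → c Y . P] }  — shift
  I9: { [Y → c Y P .] }  — reduce
  I10: { [Y → P * . *] }  — shift
  I11: { [Y → P * * .] }  — reduce
  I12: { [P → , Y . ,] }  — shift
  I13: { [P → , Y , .] }  — reduce
  I14: { [Y → * x . *] }  — shift
  I15: { [Y → * x * .] }  — reduce

Every state is either a pure shift/goto state or contains exactly one complete item and nothing to shift — no conflicts. The grammar is LR(0).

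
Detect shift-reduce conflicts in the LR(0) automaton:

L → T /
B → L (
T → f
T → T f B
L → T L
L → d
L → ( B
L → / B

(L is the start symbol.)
A shift-reduce conflict occurs when an LR(0) state has both:
  - a complete (reduce) item [A → α .] (dot at the end), and
  - a shift item [B → β . c γ] (dot before a terminal).

Augment with L' → L and build the canonical LR(0) collection (I0 = CLOSURE({[L' → . L]}), then GOTO on every symbol after a dot until no new states appear). It has 15 states:
  I0: { [L → . ( B], [L → . / B], [L → . T /], [L → . T L], [L → . d], [L' → . L], [T → . T f B], [T → . f] }  — shift
  I1: { [B → . L (], [L → ( . B], [L → . ( B], [L → . / B], [L → . T /], [L → . T L], [L → . d], [T → . T f B], [T → . f] }  — shift
  I2: { [B → . L (], [L → . ( B], [L → . / B], [L → . T /], [L → . T L], [L → . d], [L → / . B], [T → . T f B], [T → . f] }  — shift
  I3: { [L' → L .] }  — accept
  I4: { [L → . ( B], [L → . / B], [L → . T /], [L → . T L], [L → . d], [L → T . /], [L → T . L], [T → . T f B], [T → . f], [T → T . f B] }  — shift
  I5: { [L → d .] }  — reduce
  I6: { [T → f .] }  — reduce
  I7: { [B → . L (], [L → . ( B], [L → . / B], [L → . T /], [L → . T L], [L → . d], [L → / . B], [L → T / .], [T → . T f B], [T → . f] }  — shift, reduce
  I8: { [L → T L .] }  — reduce
  I9: { [B → . L (], [L → . ( B], [L → . / B], [L → . T /], [L → . T L], [L → . d], [T → . T f B], [T → . f], [T → T f . B], [T → f .] }  — shift, reduce
  I10: { [T → T f B .] }  — reduce
  I11: { [B → L . (] }  — shift
  I12: { [B → L ( .] }  — reduce
  I13: { [L → / B .] }  — reduce
  I14: { [L → ( B .] }  — reduce

I7 contains reduce item [L → T / .] and shift items [L → . ( B], [L → . / B], [L → . d], [T → . f] — shift-reduce conflict.
I9 contains reduce item [T → f .] and shift items [L → . ( B], [L → . / B], [L → . d], [T → . f] — shift-reduce conflict.

Answer: Yes — I7: [L → T / .] vs [L → . ( B]; I9: [T → f .] vs [L → . ( B]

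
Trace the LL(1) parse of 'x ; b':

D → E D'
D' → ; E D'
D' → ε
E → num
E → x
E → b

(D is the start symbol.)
LL(1) parsing maintains a stack (initially the start symbol over $) and the input. At each step: if the stack top is a terminal, match it against the current input token; if it is a non-terminal N, replace it with the RHS of M[N, lookahead] (the unique production whose predict set contains the lookahead).

Stack is shown with the top on the left.

Stack     Input    Action
-------------------------
D $       x ; b $  output D → E D'
E D' $    x ; b $  output E → x
x D' $    x ; b $  match 'x'
D' $      ; b $    output D' → ; E D'
; E D' $  ; b $    match ';'
E D' $    b $      output E → b
b D' $    b $      match 'b'
D' $      $        output D' → ε
$         $        accept

The string is accepted.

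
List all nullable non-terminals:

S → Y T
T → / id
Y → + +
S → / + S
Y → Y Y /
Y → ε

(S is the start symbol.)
{ 'Y' }

A non-terminal is nullable if it can derive ε (the empty string): either it has an ε-production, or it has a production whose right-hand side consists entirely of nullable non-terminals.

ε-productions: Y → ε
So Y is immediately nullable.
No further non-terminal can be added: every production for the remaining non-terminals contains a terminal or a non-nullable non-terminal.
Nullable = { 'Y' }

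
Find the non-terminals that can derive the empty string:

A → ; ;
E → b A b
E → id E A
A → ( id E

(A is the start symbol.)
None

A non-terminal is nullable if it can derive ε (the empty string): either it has an ε-production, or it has a production whose right-hand side consists entirely of nullable non-terminals.

There are no ε-productions, so no non-terminal can derive ε.
No non-terminals are nullable.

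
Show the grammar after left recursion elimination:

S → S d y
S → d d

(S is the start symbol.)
S → d d S'
S' → d y S'
S' → ε

S is directly left-recursive. The standard transformation for
  A → A α₁ | ... | A α_m | β₁ | ... | β_n
is
  A  → β₁ A' | ... | β_n A'
  A' → α₁ A' | ... | α_m A' | ε

S → d d becomes S → d d S'
S → S d y becomes S' → d y S'
Add S' → ε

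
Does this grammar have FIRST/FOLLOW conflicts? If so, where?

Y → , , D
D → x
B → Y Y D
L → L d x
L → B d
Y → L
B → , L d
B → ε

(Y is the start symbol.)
Nullable non-terminals: B.
FIRST sets used below: FIRST(Y) = { ',', 'd' }

B: nullable alternative(s) B → ε; FOLLOW(B) = { 'd' }
  B → Y Y D: FIRST \ {ε} = { ',', 'd' } — overlaps FOLLOW(B) on { 'd' }: CONFLICT
  B → , L d: FIRST \ {ε} = { ',' } — disjoint from FOLLOW(B)
  B → ε: FIRST \ {ε} = { } — this is the only nullable alternative, skip

D, L, Y have no nullable alternative, so no FIRST/FOLLOW check is needed there.

So the grammar has 1 FIRST/FOLLOW conflict (marked CONFLICT above).

Answer: Yes. B → Y Y D with FOLLOW(B) on { 'd' }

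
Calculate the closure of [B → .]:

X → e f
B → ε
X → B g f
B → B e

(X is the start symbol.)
Start with: [B → .]
The dot is at the end, so nothing is added.

CLOSURE = { [B → .] }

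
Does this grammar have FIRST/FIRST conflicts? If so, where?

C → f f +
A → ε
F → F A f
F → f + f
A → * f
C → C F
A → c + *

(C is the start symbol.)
FIRST sets of the non-terminals at (or reachable through a nullable prefix from) the front of some alternative:
  FIRST(C) = { 'f' }
  FIRST(F) = { 'f' }

Productions for C:
  C → f f +: FIRST = { 'f' }
  C → C F: FIRST = { 'f' }
Productions for A:
  A → ε: FIRST = { ε }
  A → * f: FIRST = { '*' }
  A → c + *: FIRST = { 'c' }
Productions for F:
  F → F A f: FIRST = { 'f' }
  F → f + f: FIRST = { 'f' }

Conflict for C: C → f f + and C → C F
  Overlap: { 'f' }
Conflict for F: F → F A f and F → f + f
  Overlap: { 'f' }

Answer: Yes. C → f f '+' / C → C F on { 'f' }; F → F A f / F → f '+' f on { 'f' }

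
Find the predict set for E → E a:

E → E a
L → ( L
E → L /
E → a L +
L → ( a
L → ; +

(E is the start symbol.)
{ '(', ';', 'a' }

PREDICT(E → E a) = (FIRST(RHS) \ {ε}) ∪ (FOLLOW(E) if ε ∈ FIRST(RHS), i.e. RHS ⇒* ε)
FIRST(E) = { '(', ';', 'a' }
FIRST(E a) = { '(', ';', 'a' }
ε ∉ FIRST(E a), so FOLLOW(E) is not added.
PREDICT(E → E a) = { '(', ';', 'a' }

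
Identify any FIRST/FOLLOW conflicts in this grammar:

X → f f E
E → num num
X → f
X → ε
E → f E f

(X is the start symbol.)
No FIRST/FOLLOW conflicts.

Nullable non-terminals: X.

X: nullable alternative(s) X → ε; FOLLOW(X) = { $ }
  X → f f E: FIRST \ {ε} = { 'f' } — disjoint from FOLLOW(X)
  X → f: FIRST \ {ε} = { 'f' } — disjoint from FOLLOW(X)
  X → ε: FIRST \ {ε} = { } — this is the only nullable alternative, skip

E has no nullable alternative, so no FIRST/FOLLOW check is needed there.

No FIRST/FOLLOW conflicts found.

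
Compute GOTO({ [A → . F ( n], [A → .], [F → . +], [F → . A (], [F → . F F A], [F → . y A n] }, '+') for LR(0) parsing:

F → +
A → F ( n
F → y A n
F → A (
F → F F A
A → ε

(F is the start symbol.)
{ [F → + .] }

GOTO(I, '+') = CLOSURE({ [A → αX.β] : [A → α.Xβ] ∈ I, X = '+' })

Items with dot before '+', with the dot advanced:
  [F → . +] → [F → + .]
Closure adds nothing (no advanced item has the dot before a non-terminal).

GOTO = { [F → + .] }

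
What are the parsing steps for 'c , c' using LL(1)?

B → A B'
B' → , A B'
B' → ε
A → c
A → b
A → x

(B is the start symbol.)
LL(1) parsing maintains a stack (initially the start symbol over $) and the input. At each step: if the stack top is a terminal, match it against the current input token; if it is a non-terminal N, replace it with the RHS of M[N, lookahead] (the unique production whose predict set contains the lookahead).

Stack is shown with the top on the left.

Stack     Input    Action
-------------------------
B $       c , c $  output B → A B'
A B' $    c , c $  output A → c
c B' $    c , c $  match 'c'
B' $      , c $    output B' → , A B'
, A B' $  , c $    match ','
A B' $    c $      output A → c
c B' $    c $      match 'c'
B' $      $        output B' → ε
$         $        accept

The string is accepted.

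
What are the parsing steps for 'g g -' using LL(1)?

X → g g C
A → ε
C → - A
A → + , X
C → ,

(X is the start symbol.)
LL(1) parsing maintains a stack (initially the start symbol over $) and the input. At each step: if the stack top is a terminal, match it against the current input token; if it is a non-terminal N, replace it with the RHS of M[N, lookahead] (the unique production whose predict set contains the lookahead).

Stack is shown with the top on the left.

Stack    Input    Action
------------------------
X $      g g - $  output X → g g C
g g C $  g g - $  match 'g'
g C $    g - $    match 'g'
C $      - $      output C → - A
- A $    - $      match '-'
A $      $        output A → ε
$        $        accept

The string is accepted.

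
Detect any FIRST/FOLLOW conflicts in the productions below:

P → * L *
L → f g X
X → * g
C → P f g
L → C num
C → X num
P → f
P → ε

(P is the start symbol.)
Nullable non-terminals: P.

P: nullable alternative(s) P → ε; FOLLOW(P) = { $, 'f' }
  P → * L *: FIRST \ {ε} = { '*' } — disjoint from FOLLOW(P)
  P → f: FIRST \ {ε} = { 'f' } — overlaps FOLLOW(P) on { 'f' }: CONFLICT
  P → ε: FIRST \ {ε} = { } — this is the only nullable alternative, skip

C, L, X have no nullable alternative, so no FIRST/FOLLOW check is needed there.

So the grammar has 1 FIRST/FOLLOW conflict (marked CONFLICT above).

Answer: Yes. P → f with FOLLOW(P) on { 'f' }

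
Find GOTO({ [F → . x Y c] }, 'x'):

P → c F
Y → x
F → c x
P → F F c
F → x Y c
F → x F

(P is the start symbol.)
{ [F → x . Y c], [Y → . x] }

GOTO(I, 'x') = CLOSURE({ [A → αX.β] : [A → α.Xβ] ∈ I, X = 'x' })

Items with dot before 'x', with the dot advanced:
  [F → . x Y c] → [F → x . Y c]
Closure of the advanced items:
  [F → x . Y c] has the dot before Y: add [Y → . x]

GOTO = { [F → x . Y c], [Y → . x] }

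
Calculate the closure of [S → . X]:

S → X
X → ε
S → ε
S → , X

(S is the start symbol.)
{ [S → . X], [X → .] }

To compute CLOSURE, for each item [A → α.Bβ] where B is a non-terminal, add [B → .γ] for all productions B → γ; repeat for the newly added items until nothing changes.

Start with: [S → . X]
  [S → . X] has the dot before X: add [X → .]
No further items can be added.

CLOSURE = { [S → . X], [X → .] }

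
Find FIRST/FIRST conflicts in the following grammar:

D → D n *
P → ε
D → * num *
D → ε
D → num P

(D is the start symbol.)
A FIRST/FIRST conflict occurs when two productions N → α and N → β for the same non-terminal have FIRST(α) ∩ FIRST(β) ≠ ∅ (with ε ∈ FIRST of a nullable right-hand side, so two nullable alternatives also conflict).

FIRST sets of the non-terminals at (or reachable through a nullable prefix from) the front of some alternative:
  FIRST(D) = { '*', 'n', 'num', ε }

Productions for D:
  D → D n *: FIRST = { '*', 'n', 'num' }
  D → * num *: FIRST = { '*' }
  D → ε: FIRST = { ε }
  D → num P: FIRST = { 'num' }
P has only one production, so no FIRST/FIRST conflict is possible there.

Conflict for D: D → D n * and D → * num *
  Overlap: { '*' }
Conflict for D: D → D n * and D → num P
  Overlap: { 'num' }

Answer: Yes. D → D n '*' / D → '*' num '*' on { '*' }; D → D n '*' / D → num P on { 'num' }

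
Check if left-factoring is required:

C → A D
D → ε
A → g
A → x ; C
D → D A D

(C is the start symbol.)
Left-factoring is needed when two productions for the same non-terminal
share a common prefix on the right-hand side.

Productions for D:
  D → ε
  D → D A D
Productions for A:
  A → g
  A → x ; C

No common prefixes found.

Answer: No, left-factoring is not needed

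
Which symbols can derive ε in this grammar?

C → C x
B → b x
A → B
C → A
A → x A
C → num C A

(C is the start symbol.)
A non-terminal is nullable if it can derive ε (the empty string): either it has an ε-production, or it has a production whose right-hand side consists entirely of nullable non-terminals.

There are no ε-productions, so no non-terminal can derive ε.
No non-terminals are nullable.

Answer: None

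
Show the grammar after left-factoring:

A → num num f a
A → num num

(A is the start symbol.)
A → num num A'
A' → f a
A' → ε

Left-factoring transforms A → αβ₁ | αβ₂ into A → αA' and A' → β₁ | β₂
(α is the longest common prefix among the alternatives). Repeat until
no nonterminal has two alternatives with a common prefix.

Round 1: A has alternatives sharing prefix 'num num'. Introduce A': A → num num A'
  Add: A' → f a
  Add: A' → ε

No remaining common prefixes — done.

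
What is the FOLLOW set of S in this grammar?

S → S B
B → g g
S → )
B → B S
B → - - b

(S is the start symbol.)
To compute FOLLOW(S), find every occurrence of S on a right-hand side N → α S β: add FIRST(β) \ {ε}, and if β is empty or nullable also add FOLLOW(N). Iterate to a fixed point.

S is the start symbol, so $ ∈ FOLLOW(S).
In S → S B: S is followed by B, add FIRST(B) \ {ε} = { '-', 'g' }
In B → B S: S is at the end, add FOLLOW(B)

The FOLLOW sets referred to above (computed the same way, to a fixed point):
  FOLLOW(B) = { $, ')', '-', 'g' }

Taking the union: FOLLOW(S) = { $, ')', '-', 'g' }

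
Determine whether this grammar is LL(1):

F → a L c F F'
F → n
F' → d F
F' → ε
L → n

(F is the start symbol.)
No. Predict set conflict for F': { 'd' }

A grammar is LL(1) if for each non-terminal N with multiple productions, the predict sets of those productions are pairwise disjoint, where PREDICT(N → α) = (FIRST(α) \ {ε}) ∪ (FOLLOW(N) if α ⇒* ε).

Relevant sets:
  FOLLOW(F') = { $, 'd' }

For F:
  PREDICT(F → a L c F F') = { 'a' }
  PREDICT(F → n) = { 'n' }
For F':
  PREDICT(F' → d F) = { 'd' }
  PREDICT(F' → ε) = { $, 'd' }
L has a single production, so nothing to check there.

Conflict found: Predict set conflict for F': { 'd' }
The grammar is NOT LL(1).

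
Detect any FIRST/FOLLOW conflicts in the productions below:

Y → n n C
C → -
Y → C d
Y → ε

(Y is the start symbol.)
No FIRST/FOLLOW conflicts.

A FIRST/FOLLOW conflict occurs when a non-terminal N has a nullable alternative N → β (β ⇒* ε) and another alternative N → α with FIRST(α) ∩ FOLLOW(N) ≠ ∅: on such a lookahead the parser cannot decide between expanding α and letting N vanish via β.

Nullable non-terminals: Y.
FIRST sets used below: FIRST(C) = { '-' }

Y: nullable alternative(s) Y → ε; FOLLOW(Y) = { $ }
  Y → n n C: FIRST \ {ε} = { 'n' } — disjoint from FOLLOW(Y)
  Y → C d: FIRST \ {ε} = { '-' } — disjoint from FOLLOW(Y)
  Y → ε: FIRST \ {ε} = { } — this is the only nullable alternative, skip

C has no nullable alternative, so no FIRST/FOLLOW check is needed there.

No FIRST/FOLLOW conflicts found.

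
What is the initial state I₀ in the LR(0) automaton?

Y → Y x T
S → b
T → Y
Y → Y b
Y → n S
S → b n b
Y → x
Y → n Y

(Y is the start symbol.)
{ [Y → . Y b], [Y → . Y x T], [Y → . n S], [Y → . n Y], [Y → . x], [Y' → . Y] }

First, augment the grammar with Y' → Y
I₀ = CLOSURE({ [Y' → . Y] }):
  [Y' → . Y] has the dot before Y: add [Y → . Y x T], [Y → . Y b], [Y → . n S], [Y → . x], [Y → . n Y]
No further items can be added.

I₀ = { [Y → . Y b], [Y → . Y x T], [Y → . n S], [Y → . n Y], [Y → . x], [Y' → . Y] }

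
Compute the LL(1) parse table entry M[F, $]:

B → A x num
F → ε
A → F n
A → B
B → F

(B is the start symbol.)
To find M[F, $], we find productions for F where $ is in the predict set (PREDICT(N → α) = (FIRST(α) \ {ε}) ∪ (FOLLOW(N) if α ⇒* ε)).

Relevant sets:
  FOLLOW(F) = { $, 'n', 'x' }

F → ε: PREDICT = { $, 'n', 'x' }
  $ is in predict set, so this production goes in M[F, $]

M[F, $] = F → ε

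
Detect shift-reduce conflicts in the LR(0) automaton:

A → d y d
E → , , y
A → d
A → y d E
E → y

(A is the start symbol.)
Yes — I2: [A → d .] vs [A → d . y d]

A shift-reduce conflict occurs when an LR(0) state has both:
  - a complete (reduce) item [A → α .] (dot at the end), and
  - a shift item [B → β . c γ] (dot before a terminal).

Augment with A' → A and build the canonical LR(0) collection (I0 = CLOSURE({[A' → . A]}), then GOTO on every symbol after a dot until no new states appear). It has 12 states:
  I0: { [A → . d y d], [A → . d], [A → . y d E], [A' → . A] }  — shift
  I1: { [A' → A .] }  — accept
  I2: { [A → d . y d], [A → d .] }  — shift, reduce
  I3: { [A → y . d E] }  — shift
  I4: { [A → y d . E], [E → . , , y], [E → . y] }  — shift
  I5: { [E → , . , y] }  — shift
  I6: { [A → y d E .] }  — reduce
  I7: { [E → y .] }  — reduce
  I8: { [E → , , . y] }  — shift
  I9: { [E → , , y .] }  — reduce
  I10: { [A → d y . d] }  — shift
  I11: { [A → d y d .] }  — reduce

I2 contains reduce item [A → d .] and shift item [A → d . y d] — shift-reduce conflict.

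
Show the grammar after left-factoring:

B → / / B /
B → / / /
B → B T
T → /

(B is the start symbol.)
Left-factoring transforms A → αβ₁ | αβ₂ into A → αA' and A' → β₁ | β₂
(α is the longest common prefix among the alternatives). Repeat until
no nonterminal has two alternatives with a common prefix.

Round 1: B has alternatives sharing prefix '/ /'. Introduce B': B → / / B'
  Add: B' → B /
  Add: B' → /

No remaining common prefixes — done.

Resulting grammar:
B → / / B'
B' → B /
B' → /
B → B T
T → /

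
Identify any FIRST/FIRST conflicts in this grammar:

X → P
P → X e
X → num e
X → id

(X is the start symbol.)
A FIRST/FIRST conflict occurs when two productions N → α and N → β for the same non-terminal have FIRST(α) ∩ FIRST(β) ≠ ∅ (with ε ∈ FIRST of a nullable right-hand side, so two nullable alternatives also conflict).

FIRST sets of the non-terminals at (or reachable through a nullable prefix from) the front of some alternative:
  FIRST(P) = { 'id', 'num' }

Productions for X:
  X → P: FIRST = { 'id', 'num' }
  X → num e: FIRST = { 'num' }
  X → id: FIRST = { 'id' }
P has only one production, so no FIRST/FIRST conflict is possible there.

Conflict for X: X → P and X → num e
  Overlap: { 'num' }
Conflict for X: X → P and X → id
  Overlap: { 'id' }

Answer: Yes. X → P / X → num e on { 'num' }; X → P / X → id on { 'id' }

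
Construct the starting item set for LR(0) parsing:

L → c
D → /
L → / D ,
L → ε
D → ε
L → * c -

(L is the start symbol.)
First, augment the grammar with L' → L
I₀ = CLOSURE({ [L' → . L] }):
  [L' → . L] has the dot before L: add [L → . c], [L → . / D ,], [L → .], [L → . * c -]
No further items can be added.

I₀ = { [L → . * c -], [L → . / D ,], [L → . c], [L → .], [L' → . L] }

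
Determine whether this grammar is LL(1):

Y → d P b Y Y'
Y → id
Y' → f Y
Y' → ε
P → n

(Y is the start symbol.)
No. Predict set conflict for Y': { 'f' }

A grammar is LL(1) if for each non-terminal N with multiple productions, the predict sets of those productions are pairwise disjoint, where PREDICT(N → α) = (FIRST(α) \ {ε}) ∪ (FOLLOW(N) if α ⇒* ε).

Relevant sets:
  FOLLOW(Y') = { $, 'f' }

For Y:
  PREDICT(Y → d P b Y Y') = { 'd' }
  PREDICT(Y → id) = { 'id' }
For Y':
  PREDICT(Y' → f Y) = { 'f' }
  PREDICT(Y' → ε) = { $, 'f' }
P has a single production, so nothing to check there.

Conflict found: Predict set conflict for Y': { 'f' }
The grammar is NOT LL(1).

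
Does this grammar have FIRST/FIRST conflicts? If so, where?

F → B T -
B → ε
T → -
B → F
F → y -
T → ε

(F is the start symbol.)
A FIRST/FIRST conflict occurs when two productions N → α and N → β for the same non-terminal have FIRST(α) ∩ FIRST(β) ≠ ∅ (with ε ∈ FIRST of a nullable right-hand side, so two nullable alternatives also conflict).

FIRST sets of the non-terminals at (or reachable through a nullable prefix from) the front of some alternative:
  FIRST(B) = { '-', 'y', ε }
  FIRST(T) = { '-', ε }
  FIRST(F) = { '-', 'y' }

Productions for F:
  F → B T -: FIRST = { '-', 'y' }
  F → y -: FIRST = { 'y' }
Productions for B:
  B → ε: FIRST = { ε }
  B → F: FIRST = { '-', 'y' }
Productions for T:
  T → -: FIRST = { '-' }
  T → ε: FIRST = { ε }

Conflict for F: F → B T - and F → y -
  Overlap: { 'y' }

Answer: Yes. F → B T '-' / F → y '-' on { 'y' }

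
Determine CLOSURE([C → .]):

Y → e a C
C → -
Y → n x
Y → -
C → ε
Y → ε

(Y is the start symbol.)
{ [C → .] }

To compute CLOSURE, for each item [A → α.Bβ] where B is a non-terminal, add [B → .γ] for all productions B → γ; repeat for the newly added items until nothing changes.

Start with: [C → .]
The dot is at the end, so nothing is added.

CLOSURE = { [C → .] }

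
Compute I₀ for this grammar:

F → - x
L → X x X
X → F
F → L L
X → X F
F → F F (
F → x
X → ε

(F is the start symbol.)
{ [F → . - x], [F → . F F (], [F → . L L], [F → . x], [F' → . F], [L → . X x X], [X → . F], [X → . X F], [X → .] }

First, augment the grammar with F' → F
I₀ = CLOSURE({ [F' → . F] }):
  [F' → . F] has the dot before F: add [F → . - x], [F → . L L], [F → . F F (], [F → . x]
  [F → . L L] has the dot before L: add [L → . X x X]
  [L → . X x X] has the dot before X: add [X → . F], [X → . X F], [X → .]
No further items can be added.

I₀ = { [F → . - x], [F → . F F (], [F → . L L], [F → . x], [F' → . F], [L → . X x X], [X → . F], [X → . X F], [X → .] }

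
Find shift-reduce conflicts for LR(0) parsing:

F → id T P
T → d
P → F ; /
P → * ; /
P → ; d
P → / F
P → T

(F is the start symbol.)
A shift-reduce conflict occurs when an LR(0) state has both:
  - a complete (reduce) item [A → α .] (dot at the end), and
  - a shift item [B → β . c γ] (dot before a terminal).

Augment with F' → F and build the canonical LR(0) collection (I0 = CLOSURE({[F' → . F]}), then GOTO on every symbol after a dot until no new states appear). It has 17 states:
  I0: { [F → . id T P], [F' → . F] }  — shift
  I1: { [F' → F .] }  — accept
  I2: { [F → id . T P], [T → . d] }  — shift
  I3: { [F → . id T P], [F → id T . P], [P → . * ; /], [P → . / F], [P → . ; d], [P → . F ; /], [P → . T], [T → . d] }  — shift
  I4: { [T → d .] }  — reduce
  I5: { [P → * . ; /] }  — shift
  I6: { [F → . id T P], [P → / . F] }  — shift
  I7: { [P → ; . d] }  — shift
  I8: { [P → F . ; /] }  — shift
  I9: { [F → id T P .] }  — reduce
  I10: { [P → T .] }  — reduce
  I11: { [P → F ; . /] }  — shift
  I12: { [P → F ; / .] }  — reduce
  I13: { [P → ; d .] }  — reduce
  I14: { [P → / F .] }  — reduce
  I15: { [P → * ; . /] }  — shift
  I16: { [P → * ; / .] }  — reduce

No state contains both a complete item and a shift item.

Answer: No shift-reduce conflicts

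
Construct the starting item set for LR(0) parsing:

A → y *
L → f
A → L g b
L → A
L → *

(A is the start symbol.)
First, augment the grammar with A' → A
I₀ = CLOSURE({ [A' → . A] }):
  [A' → . A] has the dot before A: add [A → . y *], [A → . L g b]
  [A → . L g b] has the dot before L: add [L → . f], [L → . A], [L → . *]
No further items can be added.

I₀ = { [A → . L g b], [A → . y *], [A' → . A], [L → . *], [L → . A], [L → . f] }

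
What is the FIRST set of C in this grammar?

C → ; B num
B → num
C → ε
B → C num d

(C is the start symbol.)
{ ';', ε }

From C → ; B num:
  - ';' is a terminal: add ';' and stop
From C → ε:
  - ε-production, so ε ∈ FIRST(C)

Collecting: FIRST(C) = { ';', ε }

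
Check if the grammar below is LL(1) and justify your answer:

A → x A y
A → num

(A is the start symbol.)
Yes, the grammar is LL(1).

A grammar is LL(1) if for each non-terminal N with multiple productions, the predict sets of those productions are pairwise disjoint, where PREDICT(N → α) = (FIRST(α) \ {ε}) ∪ (FOLLOW(N) if α ⇒* ε).

For A:
  PREDICT(A → x A y) = { 'x' }
  PREDICT(A → num) = { 'num' }

All predict sets are disjoint. The grammar IS LL(1).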